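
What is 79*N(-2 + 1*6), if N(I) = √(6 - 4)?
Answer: 79*√2 ≈ 111.72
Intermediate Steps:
N(I) = √2
79*N(-2 + 1*6) = 79*√2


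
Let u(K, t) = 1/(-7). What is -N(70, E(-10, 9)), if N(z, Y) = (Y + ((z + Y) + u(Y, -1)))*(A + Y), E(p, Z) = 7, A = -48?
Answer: 24067/7 ≈ 3438.1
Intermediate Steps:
u(K, t) = -1/7
N(z, Y) = (-48 + Y)*(-1/7 + z + 2*Y) (N(z, Y) = (Y + ((z + Y) - 1/7))*(-48 + Y) = (Y + ((Y + z) - 1/7))*(-48 + Y) = (Y + (-1/7 + Y + z))*(-48 + Y) = (-1/7 + z + 2*Y)*(-48 + Y) = (-48 + Y)*(-1/7 + z + 2*Y))
-N(70, E(-10, 9)) = -(48/7 - 48*70 + 2*7**2 - 673/7*7 + 7*70) = -(48/7 - 3360 + 2*49 - 673 + 490) = -(48/7 - 3360 + 98 - 673 + 490) = -1*(-24067/7) = 24067/7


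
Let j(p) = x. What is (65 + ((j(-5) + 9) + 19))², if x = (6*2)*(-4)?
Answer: 2025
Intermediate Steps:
x = -48 (x = 12*(-4) = -48)
j(p) = -48
(65 + ((j(-5) + 9) + 19))² = (65 + ((-48 + 9) + 19))² = (65 + (-39 + 19))² = (65 - 20)² = 45² = 2025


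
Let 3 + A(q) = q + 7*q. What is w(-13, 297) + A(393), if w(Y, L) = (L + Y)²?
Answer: 83797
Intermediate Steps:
A(q) = -3 + 8*q (A(q) = -3 + (q + 7*q) = -3 + 8*q)
w(-13, 297) + A(393) = (297 - 13)² + (-3 + 8*393) = 284² + (-3 + 3144) = 80656 + 3141 = 83797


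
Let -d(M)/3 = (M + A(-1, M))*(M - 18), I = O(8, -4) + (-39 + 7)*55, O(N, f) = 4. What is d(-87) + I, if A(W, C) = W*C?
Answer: -1756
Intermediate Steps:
I = -1756 (I = 4 + (-39 + 7)*55 = 4 - 32*55 = 4 - 1760 = -1756)
A(W, C) = C*W
d(M) = 0 (d(M) = -3*(M + M*(-1))*(M - 18) = -3*(M - M)*(-18 + M) = -0*(-18 + M) = -3*0 = 0)
d(-87) + I = 0 - 1756 = -1756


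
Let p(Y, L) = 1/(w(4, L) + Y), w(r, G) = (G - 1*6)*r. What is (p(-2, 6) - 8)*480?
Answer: -4080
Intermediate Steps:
w(r, G) = r*(-6 + G) (w(r, G) = (G - 6)*r = (-6 + G)*r = r*(-6 + G))
p(Y, L) = 1/(-24 + Y + 4*L) (p(Y, L) = 1/(4*(-6 + L) + Y) = 1/((-24 + 4*L) + Y) = 1/(-24 + Y + 4*L))
(p(-2, 6) - 8)*480 = (1/(-24 - 2 + 4*6) - 8)*480 = (1/(-24 - 2 + 24) - 8)*480 = (1/(-2) - 8)*480 = (-½ - 8)*480 = -17/2*480 = -4080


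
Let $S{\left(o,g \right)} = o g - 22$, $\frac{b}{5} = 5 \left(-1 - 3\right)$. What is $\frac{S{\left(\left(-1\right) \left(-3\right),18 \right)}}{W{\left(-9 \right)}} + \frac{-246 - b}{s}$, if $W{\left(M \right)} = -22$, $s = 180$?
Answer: $- \frac{2243}{990} \approx -2.2657$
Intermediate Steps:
$b = -100$ ($b = 5 \cdot 5 \left(-1 - 3\right) = 5 \cdot 5 \left(-4\right) = 5 \left(-20\right) = -100$)
$S{\left(o,g \right)} = -22 + g o$ ($S{\left(o,g \right)} = g o - 22 = -22 + g o$)
$\frac{S{\left(\left(-1\right) \left(-3\right),18 \right)}}{W{\left(-9 \right)}} + \frac{-246 - b}{s} = \frac{-22 + 18 \left(\left(-1\right) \left(-3\right)\right)}{-22} + \frac{-246 - -100}{180} = \left(-22 + 18 \cdot 3\right) \left(- \frac{1}{22}\right) + \left(-246 + 100\right) \frac{1}{180} = \left(-22 + 54\right) \left(- \frac{1}{22}\right) - \frac{73}{90} = 32 \left(- \frac{1}{22}\right) - \frac{73}{90} = - \frac{16}{11} - \frac{73}{90} = - \frac{2243}{990}$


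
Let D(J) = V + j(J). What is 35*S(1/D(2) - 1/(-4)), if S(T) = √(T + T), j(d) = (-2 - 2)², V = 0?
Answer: 35*√10/4 ≈ 27.670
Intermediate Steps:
j(d) = 16 (j(d) = (-4)² = 16)
D(J) = 16 (D(J) = 0 + 16 = 16)
S(T) = √2*√T (S(T) = √(2*T) = √2*√T)
35*S(1/D(2) - 1/(-4)) = 35*(√2*√(1/16 - 1/(-4))) = 35*(√2*√(1*(1/16) - 1*(-¼))) = 35*(√2*√(1/16 + ¼)) = 35*(√2*√(5/16)) = 35*(√2*(√5/4)) = 35*(√10/4) = 35*√10/4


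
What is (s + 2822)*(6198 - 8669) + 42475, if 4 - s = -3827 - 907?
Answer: -18638285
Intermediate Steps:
s = 4738 (s = 4 - (-3827 - 907) = 4 - 1*(-4734) = 4 + 4734 = 4738)
(s + 2822)*(6198 - 8669) + 42475 = (4738 + 2822)*(6198 - 8669) + 42475 = 7560*(-2471) + 42475 = -18680760 + 42475 = -18638285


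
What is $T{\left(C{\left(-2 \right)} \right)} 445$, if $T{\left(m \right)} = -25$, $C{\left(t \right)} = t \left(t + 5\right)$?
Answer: $-11125$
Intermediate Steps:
$C{\left(t \right)} = t \left(5 + t\right)$
$T{\left(C{\left(-2 \right)} \right)} 445 = \left(-25\right) 445 = -11125$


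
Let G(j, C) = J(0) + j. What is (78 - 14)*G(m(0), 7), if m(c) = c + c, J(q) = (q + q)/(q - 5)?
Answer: 0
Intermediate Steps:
J(q) = 2*q/(-5 + q) (J(q) = (2*q)/(-5 + q) = 2*q/(-5 + q))
m(c) = 2*c
G(j, C) = j (G(j, C) = 2*0/(-5 + 0) + j = 2*0/(-5) + j = 2*0*(-⅕) + j = 0 + j = j)
(78 - 14)*G(m(0), 7) = (78 - 14)*(2*0) = 64*0 = 0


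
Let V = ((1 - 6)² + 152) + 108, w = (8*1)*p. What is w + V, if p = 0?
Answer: 285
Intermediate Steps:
w = 0 (w = (8*1)*0 = 8*0 = 0)
V = 285 (V = ((-5)² + 152) + 108 = (25 + 152) + 108 = 177 + 108 = 285)
w + V = 0 + 285 = 285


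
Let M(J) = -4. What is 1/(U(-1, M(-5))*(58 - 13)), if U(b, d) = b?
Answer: -1/45 ≈ -0.022222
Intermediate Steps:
1/(U(-1, M(-5))*(58 - 13)) = 1/(-(58 - 13)) = 1/(-1*45) = 1/(-45) = -1/45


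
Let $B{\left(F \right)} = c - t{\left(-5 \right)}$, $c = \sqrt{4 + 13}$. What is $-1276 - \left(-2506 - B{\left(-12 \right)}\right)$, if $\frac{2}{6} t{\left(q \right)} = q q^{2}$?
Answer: $1605 + \sqrt{17} \approx 1609.1$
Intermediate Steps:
$t{\left(q \right)} = 3 q^{3}$ ($t{\left(q \right)} = 3 q q^{2} = 3 q^{3}$)
$c = \sqrt{17} \approx 4.1231$
$B{\left(F \right)} = 375 + \sqrt{17}$ ($B{\left(F \right)} = \sqrt{17} - 3 \left(-5\right)^{3} = \sqrt{17} - 3 \left(-125\right) = \sqrt{17} - -375 = \sqrt{17} + 375 = 375 + \sqrt{17}$)
$-1276 - \left(-2506 - B{\left(-12 \right)}\right) = -1276 - \left(-2506 - \left(375 + \sqrt{17}\right)\right) = -1276 - \left(-2881 - \sqrt{17}\right) = -1276 + \left(2881 + \sqrt{17}\right) = 1605 + \sqrt{17}$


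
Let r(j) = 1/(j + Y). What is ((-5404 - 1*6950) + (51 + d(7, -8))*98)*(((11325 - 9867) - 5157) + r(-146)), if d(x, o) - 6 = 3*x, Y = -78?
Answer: 1951298835/112 ≈ 1.7422e+7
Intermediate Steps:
r(j) = 1/(-78 + j) (r(j) = 1/(j - 78) = 1/(-78 + j))
d(x, o) = 6 + 3*x
((-5404 - 1*6950) + (51 + d(7, -8))*98)*(((11325 - 9867) - 5157) + r(-146)) = ((-5404 - 1*6950) + (51 + (6 + 3*7))*98)*(((11325 - 9867) - 5157) + 1/(-78 - 146)) = ((-5404 - 6950) + (51 + (6 + 21))*98)*((1458 - 5157) + 1/(-224)) = (-12354 + (51 + 27)*98)*(-3699 - 1/224) = (-12354 + 78*98)*(-828577/224) = (-12354 + 7644)*(-828577/224) = -4710*(-828577/224) = 1951298835/112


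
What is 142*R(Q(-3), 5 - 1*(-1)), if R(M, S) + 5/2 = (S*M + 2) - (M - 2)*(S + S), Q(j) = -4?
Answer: 6745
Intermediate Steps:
R(M, S) = -½ + M*S - 2*S*(-2 + M) (R(M, S) = -5/2 + ((S*M + 2) - (M - 2)*(S + S)) = -5/2 + ((M*S + 2) - (-2 + M)*2*S) = -5/2 + ((2 + M*S) - 2*S*(-2 + M)) = -5/2 + (2 + M*S - 2*S*(-2 + M)) = -½ + M*S - 2*S*(-2 + M))
142*R(Q(-3), 5 - 1*(-1)) = 142*(-½ + 4*(5 - 1*(-1)) - 1*(-4)*(5 - 1*(-1))) = 142*(-½ + 4*(5 + 1) - 1*(-4)*(5 + 1)) = 142*(-½ + 4*6 - 1*(-4)*6) = 142*(-½ + 24 + 24) = 142*(95/2) = 6745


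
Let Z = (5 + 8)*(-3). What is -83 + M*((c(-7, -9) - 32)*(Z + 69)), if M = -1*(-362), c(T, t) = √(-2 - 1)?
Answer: -347603 + 10860*I*√3 ≈ -3.476e+5 + 18810.0*I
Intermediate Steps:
c(T, t) = I*√3 (c(T, t) = √(-3) = I*√3)
M = 362
Z = -39 (Z = 13*(-3) = -39)
-83 + M*((c(-7, -9) - 32)*(Z + 69)) = -83 + 362*((I*√3 - 32)*(-39 + 69)) = -83 + 362*((-32 + I*√3)*30) = -83 + 362*(-960 + 30*I*√3) = -83 + (-347520 + 10860*I*√3) = -347603 + 10860*I*√3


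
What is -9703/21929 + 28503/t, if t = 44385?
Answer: 64791544/324439555 ≈ 0.19970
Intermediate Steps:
-9703/21929 + 28503/t = -9703/21929 + 28503/44385 = -9703*1/21929 + 28503*(1/44385) = -9703/21929 + 9501/14795 = 64791544/324439555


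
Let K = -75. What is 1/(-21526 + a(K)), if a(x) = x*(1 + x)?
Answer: -1/15976 ≈ -6.2594e-5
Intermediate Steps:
1/(-21526 + a(K)) = 1/(-21526 - 75*(1 - 75)) = 1/(-21526 - 75*(-74)) = 1/(-21526 + 5550) = 1/(-15976) = -1/15976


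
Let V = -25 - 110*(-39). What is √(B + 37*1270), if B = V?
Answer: 3*√5695 ≈ 226.40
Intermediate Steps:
V = 4265 (V = -25 + 4290 = 4265)
B = 4265
√(B + 37*1270) = √(4265 + 37*1270) = √(4265 + 46990) = √51255 = 3*√5695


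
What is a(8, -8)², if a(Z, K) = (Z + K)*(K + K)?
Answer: 0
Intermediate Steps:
a(Z, K) = 2*K*(K + Z) (a(Z, K) = (K + Z)*(2*K) = 2*K*(K + Z))
a(8, -8)² = (2*(-8)*(-8 + 8))² = (2*(-8)*0)² = 0² = 0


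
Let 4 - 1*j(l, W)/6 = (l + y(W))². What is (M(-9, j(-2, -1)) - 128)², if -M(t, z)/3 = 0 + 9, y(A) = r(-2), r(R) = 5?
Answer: 24025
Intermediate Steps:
y(A) = 5
j(l, W) = 24 - 6*(5 + l)² (j(l, W) = 24 - 6*(l + 5)² = 24 - 6*(5 + l)²)
M(t, z) = -27 (M(t, z) = -3*(0 + 9) = -3*9 = -27)
(M(-9, j(-2, -1)) - 128)² = (-27 - 128)² = (-155)² = 24025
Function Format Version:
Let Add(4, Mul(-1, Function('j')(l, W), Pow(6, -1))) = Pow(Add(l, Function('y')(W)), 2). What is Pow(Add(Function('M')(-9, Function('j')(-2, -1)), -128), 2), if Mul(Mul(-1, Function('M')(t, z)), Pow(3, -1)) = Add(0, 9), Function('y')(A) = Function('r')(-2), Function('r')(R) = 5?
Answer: 24025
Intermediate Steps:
Function('y')(A) = 5
Function('j')(l, W) = Add(24, Mul(-6, Pow(Add(5, l), 2))) (Function('j')(l, W) = Add(24, Mul(-6, Pow(Add(l, 5), 2))) = Add(24, Mul(-6, Pow(Add(5, l), 2))))
Function('M')(t, z) = -27 (Function('M')(t, z) = Mul(-3, Add(0, 9)) = Mul(-3, 9) = -27)
Pow(Add(Function('M')(-9, Function('j')(-2, -1)), -128), 2) = Pow(Add(-27, -128), 2) = Pow(-155, 2) = 24025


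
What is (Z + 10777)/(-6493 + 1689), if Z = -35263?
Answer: 12243/2402 ≈ 5.0970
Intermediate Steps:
(Z + 10777)/(-6493 + 1689) = (-35263 + 10777)/(-6493 + 1689) = -24486/(-4804) = -24486*(-1/4804) = 12243/2402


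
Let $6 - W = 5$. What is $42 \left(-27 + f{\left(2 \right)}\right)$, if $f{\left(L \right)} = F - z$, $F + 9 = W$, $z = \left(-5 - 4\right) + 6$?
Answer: $-1344$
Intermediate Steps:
$W = 1$ ($W = 6 - 5 = 1$)
$z = -3$ ($z = -9 + 6 = -3$)
$F = -8$ ($F = -9 + 1 = -8$)
$f{\left(L \right)} = -5$ ($f{\left(L \right)} = -8 - -3 = -8 + 3 = -5$)
$42 \left(-27 + f{\left(2 \right)}\right) = 42 \left(-27 - 5\right) = 42 \left(-32\right) = -1344$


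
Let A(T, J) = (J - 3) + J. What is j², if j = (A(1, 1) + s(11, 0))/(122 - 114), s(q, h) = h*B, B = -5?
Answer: 1/64 ≈ 0.015625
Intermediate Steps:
s(q, h) = -5*h (s(q, h) = h*(-5) = -5*h)
A(T, J) = -3 + 2*J (A(T, J) = (-3 + J) + J = -3 + 2*J)
j = -⅛ (j = ((-3 + 2*1) - 5*0)/(122 - 114) = ((-3 + 2) + 0)/8 = (-1 + 0)*(⅛) = -1*⅛ = -⅛ ≈ -0.12500)
j² = (-⅛)² = 1/64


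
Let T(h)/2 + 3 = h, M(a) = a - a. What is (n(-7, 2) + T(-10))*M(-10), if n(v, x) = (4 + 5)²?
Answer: 0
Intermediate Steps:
M(a) = 0
n(v, x) = 81 (n(v, x) = 9² = 81)
T(h) = -6 + 2*h
(n(-7, 2) + T(-10))*M(-10) = (81 + (-6 + 2*(-10)))*0 = (81 + (-6 - 20))*0 = (81 - 26)*0 = 55*0 = 0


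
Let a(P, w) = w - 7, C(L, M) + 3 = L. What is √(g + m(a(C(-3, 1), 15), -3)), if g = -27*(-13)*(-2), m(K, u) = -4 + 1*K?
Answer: I*√698 ≈ 26.42*I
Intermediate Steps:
C(L, M) = -3 + L
a(P, w) = -7 + w
m(K, u) = -4 + K
g = -702 (g = 351*(-2) = -702)
√(g + m(a(C(-3, 1), 15), -3)) = √(-702 + (-4 + (-7 + 15))) = √(-702 + (-4 + 8)) = √(-702 + 4) = √(-698) = I*√698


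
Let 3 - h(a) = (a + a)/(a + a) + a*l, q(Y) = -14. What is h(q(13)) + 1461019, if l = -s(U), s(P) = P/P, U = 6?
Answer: 1461007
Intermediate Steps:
s(P) = 1
l = -1 (l = -1*1 = -1)
h(a) = 2 + a (h(a) = 3 - ((a + a)/(a + a) + a*(-1)) = 3 - ((2*a)/((2*a)) - a) = 3 - ((2*a)*(1/(2*a)) - a) = 3 - (1 - a) = 3 + (-1 + a) = 2 + a)
h(q(13)) + 1461019 = (2 - 14) + 1461019 = -12 + 1461019 = 1461007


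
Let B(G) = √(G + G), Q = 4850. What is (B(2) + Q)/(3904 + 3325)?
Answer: 4852/7229 ≈ 0.67119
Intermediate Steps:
B(G) = √2*√G (B(G) = √(2*G) = √2*√G)
(B(2) + Q)/(3904 + 3325) = (√2*√2 + 4850)/(3904 + 3325) = (2 + 4850)/7229 = 4852*(1/7229) = 4852/7229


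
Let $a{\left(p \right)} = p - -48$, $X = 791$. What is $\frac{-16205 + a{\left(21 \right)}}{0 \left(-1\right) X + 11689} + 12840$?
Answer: $\frac{150070624}{11689} \approx 12839.0$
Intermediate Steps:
$a{\left(p \right)} = 48 + p$ ($a{\left(p \right)} = p + 48 = 48 + p$)
$\frac{-16205 + a{\left(21 \right)}}{0 \left(-1\right) X + 11689} + 12840 = \frac{-16205 + \left(48 + 21\right)}{0 \left(-1\right) 791 + 11689} + 12840 = \frac{-16205 + 69}{0 \cdot 791 + 11689} + 12840 = - \frac{16136}{0 + 11689} + 12840 = - \frac{16136}{11689} + 12840 = \frac{150070624}{11689}$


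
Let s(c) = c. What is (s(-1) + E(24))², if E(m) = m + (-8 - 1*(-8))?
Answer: 529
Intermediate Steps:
E(m) = m (E(m) = m + (-8 + 8) = m + 0 = m)
(s(-1) + E(24))² = (-1 + 24)² = 23² = 529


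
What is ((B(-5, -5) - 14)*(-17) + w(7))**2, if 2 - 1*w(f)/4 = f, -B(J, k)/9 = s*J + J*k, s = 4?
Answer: 966289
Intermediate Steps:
B(J, k) = -36*J - 9*J*k (B(J, k) = -9*(4*J + J*k) = -36*J - 9*J*k)
w(f) = 8 - 4*f
((B(-5, -5) - 14)*(-17) + w(7))**2 = ((-9*(-5)*(4 - 5) - 14)*(-17) + (8 - 4*7))**2 = ((-9*(-5)*(-1) - 14)*(-17) + (8 - 28))**2 = ((-45 - 14)*(-17) - 20)**2 = (-59*(-17) - 20)**2 = (1003 - 20)**2 = 983**2 = 966289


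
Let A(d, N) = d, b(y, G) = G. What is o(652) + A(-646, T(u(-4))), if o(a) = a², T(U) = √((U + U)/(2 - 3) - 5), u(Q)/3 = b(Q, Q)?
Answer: 424458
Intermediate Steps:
u(Q) = 3*Q
T(U) = √(-5 - 2*U) (T(U) = √((2*U)/(-1) - 5) = √((2*U)*(-1) - 5) = √(-2*U - 5) = √(-5 - 2*U))
o(652) + A(-646, T(u(-4))) = 652² - 646 = 425104 - 646 = 424458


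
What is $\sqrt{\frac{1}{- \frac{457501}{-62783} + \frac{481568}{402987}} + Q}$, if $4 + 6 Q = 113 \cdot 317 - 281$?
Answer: $\frac{\sqrt{2454894858061401096907932603}}{643803717693} \approx 76.96$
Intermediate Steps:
$Q = \frac{17768}{3}$ ($Q = - \frac{2}{3} + \frac{113 \cdot 317 - 281}{6} = - \frac{2}{3} + \frac{35821 - 281}{6} = - \frac{2}{3} + \frac{1}{6} \cdot 35540 = - \frac{2}{3} + \frac{17770}{3} = \frac{17768}{3} \approx 5922.7$)
$\sqrt{\frac{1}{- \frac{457501}{-62783} + \frac{481568}{402987}} + Q} = \sqrt{\frac{1}{- \frac{457501}{-62783} + \frac{481568}{402987}} + \frac{17768}{3}} = \sqrt{\frac{1}{\left(-457501\right) \left(- \frac{1}{62783}\right) + 481568 \cdot \frac{1}{402987}} + \frac{17768}{3}} = \sqrt{\frac{1}{\frac{457501}{62783} + \frac{481568}{402987}} + \frac{17768}{3}} = \sqrt{\frac{1}{\frac{214601239231}{25300732821}} + \frac{17768}{3}} = \sqrt{\frac{25300732821}{214601239231} + \frac{17768}{3}} = \sqrt{\frac{3813110720854871}{643803717693}} = \frac{\sqrt{2454894858061401096907932603}}{643803717693}$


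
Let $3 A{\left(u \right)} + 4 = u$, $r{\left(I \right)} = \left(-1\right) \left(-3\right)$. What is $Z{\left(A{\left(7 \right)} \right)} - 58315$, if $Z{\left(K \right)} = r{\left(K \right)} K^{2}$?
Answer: $-58312$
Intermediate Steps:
$r{\left(I \right)} = 3$
$A{\left(u \right)} = - \frac{4}{3} + \frac{u}{3}$
$Z{\left(K \right)} = 3 K^{2}$
$Z{\left(A{\left(7 \right)} \right)} - 58315 = 3 \left(- \frac{4}{3} + \frac{1}{3} \cdot 7\right)^{2} - 58315 = 3 \left(- \frac{4}{3} + \frac{7}{3}\right)^{2} - 58315 = 3 \cdot 1^{2} - 58315 = 3 \cdot 1 - 58315 = 3 - 58315 = -58312$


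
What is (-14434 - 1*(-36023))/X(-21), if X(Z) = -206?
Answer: -21589/206 ≈ -104.80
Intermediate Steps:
(-14434 - 1*(-36023))/X(-21) = (-14434 - 1*(-36023))/(-206) = (-14434 + 36023)*(-1/206) = 21589*(-1/206) = -21589/206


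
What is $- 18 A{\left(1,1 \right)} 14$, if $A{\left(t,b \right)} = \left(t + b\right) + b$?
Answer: $-756$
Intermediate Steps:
$A{\left(t,b \right)} = t + 2 b$ ($A{\left(t,b \right)} = \left(b + t\right) + b = t + 2 b$)
$- 18 A{\left(1,1 \right)} 14 = - 18 \left(1 + 2 \cdot 1\right) 14 = - 18 \left(1 + 2\right) 14 = \left(-18\right) 3 \cdot 14 = \left(-54\right) 14 = -756$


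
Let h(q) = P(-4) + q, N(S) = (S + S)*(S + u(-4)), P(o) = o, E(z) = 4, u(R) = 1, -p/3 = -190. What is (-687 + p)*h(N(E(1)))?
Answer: -4212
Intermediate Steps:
p = 570 (p = -3*(-190) = 570)
N(S) = 2*S*(1 + S) (N(S) = (S + S)*(S + 1) = (2*S)*(1 + S) = 2*S*(1 + S))
h(q) = -4 + q
(-687 + p)*h(N(E(1))) = (-687 + 570)*(-4 + 2*4*(1 + 4)) = -117*(-4 + 2*4*5) = -117*(-4 + 40) = -117*36 = -4212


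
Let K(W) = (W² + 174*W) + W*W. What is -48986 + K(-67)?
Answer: -51666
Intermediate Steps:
K(W) = 2*W² + 174*W (K(W) = (W² + 174*W) + W² = 2*W² + 174*W)
-48986 + K(-67) = -48986 + 2*(-67)*(87 - 67) = -48986 + 2*(-67)*20 = -48986 - 2680 = -51666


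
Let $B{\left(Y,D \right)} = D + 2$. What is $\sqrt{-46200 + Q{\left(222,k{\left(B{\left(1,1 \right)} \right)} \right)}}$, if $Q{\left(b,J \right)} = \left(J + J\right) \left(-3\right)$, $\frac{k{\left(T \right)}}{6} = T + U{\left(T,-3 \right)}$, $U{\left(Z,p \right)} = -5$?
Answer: $124 i \sqrt{3} \approx 214.77 i$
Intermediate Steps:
$B{\left(Y,D \right)} = 2 + D$
$k{\left(T \right)} = -30 + 6 T$ ($k{\left(T \right)} = 6 \left(T - 5\right) = 6 \left(-5 + T\right) = -30 + 6 T$)
$Q{\left(b,J \right)} = - 6 J$ ($Q{\left(b,J \right)} = 2 J \left(-3\right) = - 6 J$)
$\sqrt{-46200 + Q{\left(222,k{\left(B{\left(1,1 \right)} \right)} \right)}} = \sqrt{-46200 - 6 \left(-30 + 6 \left(2 + 1\right)\right)} = \sqrt{-46200 - 6 \left(-30 + 6 \cdot 3\right)} = \sqrt{-46200 - 6 \left(-30 + 18\right)} = \sqrt{-46200 - -72} = \sqrt{-46200 + 72} = \sqrt{-46128} = 124 i \sqrt{3}$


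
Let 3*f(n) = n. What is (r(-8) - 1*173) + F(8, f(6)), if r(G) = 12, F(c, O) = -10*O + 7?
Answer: -174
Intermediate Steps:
f(n) = n/3
F(c, O) = 7 - 10*O
(r(-8) - 1*173) + F(8, f(6)) = (12 - 1*173) + (7 - 10*6/3) = (12 - 173) + (7 - 10*2) = -161 + (7 - 20) = -161 - 13 = -174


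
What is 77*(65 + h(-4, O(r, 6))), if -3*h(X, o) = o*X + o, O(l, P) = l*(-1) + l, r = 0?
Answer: 5005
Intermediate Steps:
O(l, P) = 0 (O(l, P) = -l + l = 0)
h(X, o) = -o/3 - X*o/3 (h(X, o) = -(o*X + o)/3 = -(X*o + o)/3 = -(o + X*o)/3 = -o/3 - X*o/3)
77*(65 + h(-4, O(r, 6))) = 77*(65 - ⅓*0*(1 - 4)) = 77*(65 - ⅓*0*(-3)) = 77*(65 + 0) = 77*65 = 5005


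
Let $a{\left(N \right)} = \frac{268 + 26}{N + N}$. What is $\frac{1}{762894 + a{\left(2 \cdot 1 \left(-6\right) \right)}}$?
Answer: $\frac{4}{3051527} \approx 1.3108 \cdot 10^{-6}$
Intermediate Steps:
$a{\left(N \right)} = \frac{147}{N}$ ($a{\left(N \right)} = \frac{294}{2 N} = 294 \frac{1}{2 N} = \frac{147}{N}$)
$\frac{1}{762894 + a{\left(2 \cdot 1 \left(-6\right) \right)}} = \frac{1}{762894 + \frac{147}{2 \cdot 1 \left(-6\right)}} = \frac{1}{762894 + \frac{147}{2 \left(-6\right)}} = \frac{1}{762894 + \frac{147}{-12}} = \frac{1}{762894 + 147 \left(- \frac{1}{12}\right)} = \frac{1}{762894 - \frac{49}{4}} = \frac{1}{\frac{3051527}{4}} = \frac{4}{3051527}$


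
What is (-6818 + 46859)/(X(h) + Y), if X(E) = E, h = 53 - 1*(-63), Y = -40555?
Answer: -40041/40439 ≈ -0.99016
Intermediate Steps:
h = 116 (h = 53 + 63 = 116)
(-6818 + 46859)/(X(h) + Y) = (-6818 + 46859)/(116 - 40555) = 40041/(-40439) = 40041*(-1/40439) = -40041/40439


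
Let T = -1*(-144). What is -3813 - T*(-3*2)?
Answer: -2949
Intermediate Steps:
T = 144
-3813 - T*(-3*2) = -3813 - 144*(-3*2) = -3813 - 144*(-6) = -3813 - 1*(-864) = -3813 + 864 = -2949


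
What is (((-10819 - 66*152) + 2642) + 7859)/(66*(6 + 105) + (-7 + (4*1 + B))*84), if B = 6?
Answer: -575/421 ≈ -1.3658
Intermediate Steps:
(((-10819 - 66*152) + 2642) + 7859)/(66*(6 + 105) + (-7 + (4*1 + B))*84) = (((-10819 - 66*152) + 2642) + 7859)/(66*(6 + 105) + (-7 + (4*1 + 6))*84) = (((-10819 - 10032) + 2642) + 7859)/(66*111 + (-7 + (4 + 6))*84) = ((-20851 + 2642) + 7859)/(7326 + (-7 + 10)*84) = (-18209 + 7859)/(7326 + 3*84) = -10350/(7326 + 252) = -10350/7578 = -10350*1/7578 = -575/421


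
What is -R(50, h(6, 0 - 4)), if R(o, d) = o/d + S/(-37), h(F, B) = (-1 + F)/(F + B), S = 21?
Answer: -719/37 ≈ -19.432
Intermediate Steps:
h(F, B) = (-1 + F)/(B + F)
R(o, d) = -21/37 + o/d (R(o, d) = o/d + 21/(-37) = o/d + 21*(-1/37) = o/d - 21/37 = -21/37 + o/d)
-R(50, h(6, 0 - 4)) = -(-21/37 + 50/(((-1 + 6)/((0 - 4) + 6)))) = -(-21/37 + 50/((5/(-4 + 6)))) = -(-21/37 + 50/((5/2))) = -(-21/37 + 50/(((½)*5))) = -(-21/37 + 50/(5/2)) = -(-21/37 + 50*(⅖)) = -(-21/37 + 20) = -1*719/37 = -719/37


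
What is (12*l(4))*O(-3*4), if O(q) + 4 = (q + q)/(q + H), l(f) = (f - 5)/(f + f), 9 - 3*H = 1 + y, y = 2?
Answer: 12/5 ≈ 2.4000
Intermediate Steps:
H = 2 (H = 3 - (1 + 2)/3 = 3 - ⅓*3 = 3 - 1 = 2)
l(f) = (-5 + f)/(2*f) (l(f) = (-5 + f)/((2*f)) = (-5 + f)*(1/(2*f)) = (-5 + f)/(2*f))
O(q) = -4 + 2*q/(2 + q) (O(q) = -4 + (q + q)/(q + 2) = -4 + (2*q)/(2 + q) = -4 + 2*q/(2 + q))
(12*l(4))*O(-3*4) = (12*((½)*(-5 + 4)/4))*(2*(-4 - (-3)*4)/(2 - 3*4)) = (12*((½)*(¼)*(-1)))*(2*(-4 - 1*(-12))/(2 - 12)) = (12*(-⅛))*(2*(-4 + 12)/(-10)) = -3*(-1)*8/10 = -3/2*(-8/5) = 12/5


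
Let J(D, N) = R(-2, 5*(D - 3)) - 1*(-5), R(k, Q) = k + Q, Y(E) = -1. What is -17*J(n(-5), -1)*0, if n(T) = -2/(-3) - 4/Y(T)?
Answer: 0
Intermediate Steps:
R(k, Q) = Q + k
n(T) = 14/3 (n(T) = -2/(-3) - 4/(-1) = -2*(-⅓) - 4*(-1) = ⅔ + 4 = 14/3)
J(D, N) = -12 + 5*D (J(D, N) = (5*(D - 3) - 2) - 1*(-5) = (5*(-3 + D) - 2) + 5 = ((-15 + 5*D) - 2) + 5 = (-17 + 5*D) + 5 = -12 + 5*D)
-17*J(n(-5), -1)*0 = -17*(-12 + 5*(14/3))*0 = -17*(-12 + 70/3)*0 = -17*34/3*0 = -578/3*0 = 0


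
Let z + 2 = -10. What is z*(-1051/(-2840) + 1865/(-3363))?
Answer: 1762087/795910 ≈ 2.2139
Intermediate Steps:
z = -12 (z = -2 - 10 = -12)
z*(-1051/(-2840) + 1865/(-3363)) = -12*(-1051/(-2840) + 1865/(-3363)) = -12*(-1051*(-1/2840) + 1865*(-1/3363)) = -12*(1051/2840 - 1865/3363) = -12*(-1762087/9550920) = 1762087/795910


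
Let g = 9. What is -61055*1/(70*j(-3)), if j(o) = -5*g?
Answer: 12211/630 ≈ 19.383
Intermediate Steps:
j(o) = -45 (j(o) = -5*9 = -45)
-61055*1/(70*j(-3)) = -61055/((-45*70)) = -61055/(-3150) = -61055*(-1/3150) = 12211/630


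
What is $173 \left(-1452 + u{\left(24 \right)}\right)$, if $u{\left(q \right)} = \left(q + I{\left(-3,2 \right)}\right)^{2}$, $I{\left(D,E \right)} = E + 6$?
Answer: $-74044$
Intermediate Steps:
$I{\left(D,E \right)} = 6 + E$
$u{\left(q \right)} = \left(8 + q\right)^{2}$ ($u{\left(q \right)} = \left(q + \left(6 + 2\right)\right)^{2} = \left(q + 8\right)^{2} = \left(8 + q\right)^{2}$)
$173 \left(-1452 + u{\left(24 \right)}\right) = 173 \left(-1452 + \left(8 + 24\right)^{2}\right) = 173 \left(-1452 + 32^{2}\right) = 173 \left(-1452 + 1024\right) = 173 \left(-428\right) = -74044$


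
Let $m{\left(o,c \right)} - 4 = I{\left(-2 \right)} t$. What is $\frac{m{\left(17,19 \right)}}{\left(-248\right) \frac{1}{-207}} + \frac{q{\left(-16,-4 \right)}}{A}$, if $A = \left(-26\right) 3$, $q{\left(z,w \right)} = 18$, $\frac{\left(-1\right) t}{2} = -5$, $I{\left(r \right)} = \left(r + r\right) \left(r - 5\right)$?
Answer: $\frac{190875}{806} \approx 236.82$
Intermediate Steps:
$I{\left(r \right)} = 2 r \left(-5 + r\right)$
$t = 10$ ($t = \left(-2\right) \left(-5\right) = 10$)
$m{\left(o,c \right)} = 284$ ($m{\left(o,c \right)} = 4 + 2 \left(-2\right) \left(-5 - 2\right) 10 = 4 + 2 \left(-2\right) \left(-7\right) 10 = 4 + 28 \cdot 10 = 4 + 280 = 284$)
$A = -78$
$\frac{m{\left(17,19 \right)}}{\left(-248\right) \frac{1}{-207}} + \frac{q{\left(-16,-4 \right)}}{A} = \frac{284}{\left(-248\right) \frac{1}{-207}} + \frac{18}{-78} = \frac{284}{\left(-248\right) \left(- \frac{1}{207}\right)} + 18 \left(- \frac{1}{78}\right) = \frac{284}{\frac{248}{207}} - \frac{3}{13} = 284 \cdot \frac{207}{248} - \frac{3}{13} = \frac{14697}{62} - \frac{3}{13} = \frac{190875}{806}$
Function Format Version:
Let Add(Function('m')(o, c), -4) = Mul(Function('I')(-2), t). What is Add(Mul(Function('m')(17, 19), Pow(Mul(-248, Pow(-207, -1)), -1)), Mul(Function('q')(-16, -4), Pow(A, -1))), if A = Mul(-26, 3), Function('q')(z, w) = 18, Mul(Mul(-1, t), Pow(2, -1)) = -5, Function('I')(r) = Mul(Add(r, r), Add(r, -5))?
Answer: Rational(190875, 806) ≈ 236.82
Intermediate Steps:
Function('I')(r) = Mul(2, r, Add(-5, r)) (Function('I')(r) = Mul(Mul(2, r), Add(-5, r)) = Mul(2, r, Add(-5, r)))
t = 10 (t = Mul(-2, -5) = 10)
Function('m')(o, c) = 284 (Function('m')(o, c) = Add(4, Mul(Mul(2, -2, Add(-5, -2)), 10)) = Add(4, Mul(Mul(2, -2, -7), 10)) = Add(4, Mul(28, 10)) = Add(4, 280) = 284)
A = -78
Add(Mul(Function('m')(17, 19), Pow(Mul(-248, Pow(-207, -1)), -1)), Mul(Function('q')(-16, -4), Pow(A, -1))) = Add(Mul(284, Pow(Mul(-248, Pow(-207, -1)), -1)), Mul(18, Pow(-78, -1))) = Add(Mul(284, Pow(Mul(-248, Rational(-1, 207)), -1)), Mul(18, Rational(-1, 78))) = Add(Mul(284, Pow(Rational(248, 207), -1)), Rational(-3, 13)) = Add(Mul(284, Rational(207, 248)), Rational(-3, 13)) = Add(Rational(14697, 62), Rational(-3, 13)) = Rational(190875, 806)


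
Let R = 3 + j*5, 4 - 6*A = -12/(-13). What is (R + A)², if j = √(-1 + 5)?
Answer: 277729/1521 ≈ 182.60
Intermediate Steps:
j = 2 (j = √4 = 2)
A = 20/39 (A = ⅔ - (-2)/(-13) = ⅔ - (-2)*(-1)/13 = ⅔ - ⅙*12/13 = ⅔ - 2/13 = 20/39 ≈ 0.51282)
R = 13 (R = 3 + 2*5 = 3 + 10 = 13)
(R + A)² = (13 + 20/39)² = (527/39)² = 277729/1521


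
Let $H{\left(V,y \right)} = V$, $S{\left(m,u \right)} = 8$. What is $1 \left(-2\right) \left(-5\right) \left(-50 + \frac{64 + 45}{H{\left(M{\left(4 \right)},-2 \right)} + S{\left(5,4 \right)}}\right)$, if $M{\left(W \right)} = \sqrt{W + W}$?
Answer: $- \frac{2410}{7} - \frac{545 \sqrt{2}}{14} \approx -399.34$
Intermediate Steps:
$M{\left(W \right)} = \sqrt{2} \sqrt{W}$ ($M{\left(W \right)} = \sqrt{2 W} = \sqrt{2} \sqrt{W}$)
$1 \left(-2\right) \left(-5\right) \left(-50 + \frac{64 + 45}{H{\left(M{\left(4 \right)},-2 \right)} + S{\left(5,4 \right)}}\right) = 1 \left(-2\right) \left(-5\right) \left(-50 + \frac{64 + 45}{\sqrt{2} \sqrt{4} + 8}\right) = \left(-2\right) \left(-5\right) \left(-50 + \frac{109}{\sqrt{2} \cdot 2 + 8}\right) = 10 \left(-50 + \frac{109}{2 \sqrt{2} + 8}\right) = 10 \left(-50 + \frac{109}{8 + 2 \sqrt{2}}\right) = -500 + \frac{1090}{8 + 2 \sqrt{2}}$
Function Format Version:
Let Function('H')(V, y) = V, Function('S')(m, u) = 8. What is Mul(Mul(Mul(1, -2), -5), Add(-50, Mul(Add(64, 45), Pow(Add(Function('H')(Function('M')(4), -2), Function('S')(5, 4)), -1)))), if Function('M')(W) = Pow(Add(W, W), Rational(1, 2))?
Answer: Add(Rational(-2410, 7), Mul(Rational(-545, 14), Pow(2, Rational(1, 2)))) ≈ -399.34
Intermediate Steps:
Function('M')(W) = Mul(Pow(2, Rational(1, 2)), Pow(W, Rational(1, 2))) (Function('M')(W) = Pow(Mul(2, W), Rational(1, 2)) = Mul(Pow(2, Rational(1, 2)), Pow(W, Rational(1, 2))))
Mul(Mul(Mul(1, -2), -5), Add(-50, Mul(Add(64, 45), Pow(Add(Function('H')(Function('M')(4), -2), Function('S')(5, 4)), -1)))) = Mul(Mul(Mul(1, -2), -5), Add(-50, Mul(Add(64, 45), Pow(Add(Mul(Pow(2, Rational(1, 2)), Pow(4, Rational(1, 2))), 8), -1)))) = Mul(Mul(-2, -5), Add(-50, Mul(109, Pow(Add(Mul(Pow(2, Rational(1, 2)), 2), 8), -1)))) = Mul(10, Add(-50, Mul(109, Pow(Add(Mul(2, Pow(2, Rational(1, 2))), 8), -1)))) = Mul(10, Add(-50, Mul(109, Pow(Add(8, Mul(2, Pow(2, Rational(1, 2)))), -1)))) = Add(-500, Mul(1090, Pow(Add(8, Mul(2, Pow(2, Rational(1, 2)))), -1)))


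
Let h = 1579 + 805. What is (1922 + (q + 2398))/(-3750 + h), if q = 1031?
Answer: -5351/1366 ≈ -3.9173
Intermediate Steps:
h = 2384
(1922 + (q + 2398))/(-3750 + h) = (1922 + (1031 + 2398))/(-3750 + 2384) = (1922 + 3429)/(-1366) = 5351*(-1/1366) = -5351/1366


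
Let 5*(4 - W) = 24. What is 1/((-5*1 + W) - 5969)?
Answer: -5/29874 ≈ -0.00016737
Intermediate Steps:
W = -⅘ (W = 4 - ⅕*24 = 4 - 24/5 = -⅘ ≈ -0.80000)
1/((-5*1 + W) - 5969) = 1/((-5*1 - ⅘) - 5969) = 1/((-5 - ⅘) - 5969) = 1/(-29/5 - 5969) = 1/(-29874/5) = -5/29874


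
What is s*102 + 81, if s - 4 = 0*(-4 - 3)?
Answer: 489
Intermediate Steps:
s = 4 (s = 4 + 0*(-4 - 3) = 4 + 0*(-7) = 4 + 0 = 4)
s*102 + 81 = 4*102 + 81 = 408 + 81 = 489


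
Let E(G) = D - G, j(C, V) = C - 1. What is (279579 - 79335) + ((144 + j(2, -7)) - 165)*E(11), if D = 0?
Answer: 200464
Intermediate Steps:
j(C, V) = -1 + C
E(G) = -G (E(G) = 0 - G = -G)
(279579 - 79335) + ((144 + j(2, -7)) - 165)*E(11) = (279579 - 79335) + ((144 + (-1 + 2)) - 165)*(-1*11) = 200244 + ((144 + 1) - 165)*(-11) = 200244 + (145 - 165)*(-11) = 200244 - 20*(-11) = 200244 + 220 = 200464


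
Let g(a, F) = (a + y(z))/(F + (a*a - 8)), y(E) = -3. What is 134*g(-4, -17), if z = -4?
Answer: 938/9 ≈ 104.22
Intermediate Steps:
g(a, F) = (-3 + a)/(-8 + F + a**2) (g(a, F) = (a - 3)/(F + (a*a - 8)) = (-3 + a)/(F + (a**2 - 8)) = (-3 + a)/(F + (-8 + a**2)) = (-3 + a)/(-8 + F + a**2))
134*g(-4, -17) = 134*((-3 - 4)/(-8 - 17 + (-4)**2)) = 134*(-7/(-8 - 17 + 16)) = 134*(-7/(-9)) = 134*(-1/9*(-7)) = 134*(7/9) = 938/9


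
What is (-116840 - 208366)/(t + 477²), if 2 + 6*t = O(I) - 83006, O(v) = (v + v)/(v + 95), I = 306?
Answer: -13490442/8864641 ≈ -1.5218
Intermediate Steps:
O(v) = 2*v/(95 + v) (O(v) = (2*v)/(95 + v) = 2*v/(95 + v))
t = -16642798/1203 (t = -⅓ + (2*306/(95 + 306) - 83006)/6 = -⅓ + (2*306/401 - 83006)/6 = -⅓ + (2*306*(1/401) - 83006)/6 = -⅓ + (612/401 - 83006)/6 = -⅓ + (⅙)*(-33284794/401) = -⅓ - 16642397/1203 = -16642798/1203 ≈ -13834.)
(-116840 - 208366)/(t + 477²) = (-116840 - 208366)/(-16642798/1203 + 477²) = -325206/(-16642798/1203 + 227529) = -325206/257074589/1203 = -325206*1203/257074589 = -13490442/8864641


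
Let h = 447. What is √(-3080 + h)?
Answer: I*√2633 ≈ 51.313*I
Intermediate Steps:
√(-3080 + h) = √(-3080 + 447) = √(-2633) = I*√2633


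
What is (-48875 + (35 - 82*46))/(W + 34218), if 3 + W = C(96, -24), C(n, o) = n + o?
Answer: -52612/34287 ≈ -1.5345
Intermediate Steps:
W = 69 (W = -3 + (96 - 24) = -3 + 72 = 69)
(-48875 + (35 - 82*46))/(W + 34218) = (-48875 + (35 - 82*46))/(69 + 34218) = (-48875 + (35 - 3772))/34287 = (-48875 - 3737)*(1/34287) = -52612*1/34287 = -52612/34287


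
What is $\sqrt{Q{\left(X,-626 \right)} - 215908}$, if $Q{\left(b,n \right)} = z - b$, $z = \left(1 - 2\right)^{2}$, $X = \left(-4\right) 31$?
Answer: $i \sqrt{215783} \approx 464.52 i$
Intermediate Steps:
$X = -124$
$z = 1$ ($z = \left(-1\right)^{2} = 1$)
$Q{\left(b,n \right)} = 1 - b$
$\sqrt{Q{\left(X,-626 \right)} - 215908} = \sqrt{\left(1 - -124\right) - 215908} = \sqrt{\left(1 + 124\right) - 215908} = \sqrt{125 - 215908} = \sqrt{-215783} = i \sqrt{215783}$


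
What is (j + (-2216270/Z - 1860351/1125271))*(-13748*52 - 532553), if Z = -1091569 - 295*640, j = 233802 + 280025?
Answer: -131927102247213130352568/205823157857 ≈ -6.4097e+11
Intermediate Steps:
j = 513827
Z = -1280369 (Z = -1091569 - 188800 = -1280369)
(j + (-2216270/Z - 1860351/1125271))*(-13748*52 - 532553) = (513827 + (-2216270/(-1280369) - 1860351/1125271))*(-13748*52 - 532553) = (513827 + (-2216270*(-1/1280369) - 1860351*1/1125271))*(-714896 - 532553) = (513827 + (2216270/1280369 - 1860351/1125271))*(-1247449) = (513827 + 111968609651/1440762104999)*(-1247449) = (740302582093930824/1440762104999)*(-1247449) = -131927102247213130352568/205823157857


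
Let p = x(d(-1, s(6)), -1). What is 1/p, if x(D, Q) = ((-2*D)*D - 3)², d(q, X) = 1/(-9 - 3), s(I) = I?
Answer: 5184/47089 ≈ 0.11009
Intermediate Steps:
d(q, X) = -1/12 (d(q, X) = 1/(-12) = -1/12)
x(D, Q) = (-3 - 2*D²)² (x(D, Q) = (-2*D² - 3)² = (-3 - 2*D²)²)
p = 47089/5184 (p = (3 + 2*(-1/12)²)² = (3 + 2*(1/144))² = (3 + 1/72)² = (217/72)² = 47089/5184 ≈ 9.0835)
1/p = 1/(47089/5184) = 5184/47089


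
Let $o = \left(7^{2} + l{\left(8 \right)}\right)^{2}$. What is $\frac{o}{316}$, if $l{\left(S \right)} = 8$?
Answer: $\frac{3249}{316} \approx 10.282$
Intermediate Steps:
$o = 3249$ ($o = \left(7^{2} + 8\right)^{2} = \left(49 + 8\right)^{2} = 57^{2} = 3249$)
$\frac{o}{316} = \frac{3249}{316}$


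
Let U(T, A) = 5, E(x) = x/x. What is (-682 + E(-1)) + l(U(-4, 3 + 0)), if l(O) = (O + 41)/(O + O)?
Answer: -3382/5 ≈ -676.40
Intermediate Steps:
E(x) = 1
l(O) = (41 + O)/(2*O) (l(O) = (41 + O)/((2*O)) = (41 + O)*(1/(2*O)) = (41 + O)/(2*O))
(-682 + E(-1)) + l(U(-4, 3 + 0)) = (-682 + 1) + (½)*(41 + 5)/5 = -681 + (½)*(⅕)*46 = -681 + 23/5 = -3382/5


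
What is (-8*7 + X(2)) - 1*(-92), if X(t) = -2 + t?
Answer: 36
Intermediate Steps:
(-8*7 + X(2)) - 1*(-92) = (-8*7 + (-2 + 2)) - 1*(-92) = (-56 + 0) + 92 = -56 + 92 = 36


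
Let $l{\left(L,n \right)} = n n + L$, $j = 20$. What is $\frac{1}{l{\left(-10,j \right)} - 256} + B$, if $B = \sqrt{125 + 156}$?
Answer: $\frac{1}{134} + \sqrt{281} \approx 16.771$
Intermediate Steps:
$B = \sqrt{281} \approx 16.763$
$l{\left(L,n \right)} = L + n^{2}$ ($l{\left(L,n \right)} = n^{2} + L = L + n^{2}$)
$\frac{1}{l{\left(-10,j \right)} - 256} + B = \frac{1}{\left(-10 + 20^{2}\right) - 256} + \sqrt{281} = \frac{1}{\left(-10 + 400\right) - 256} + \sqrt{281} = \frac{1}{390 - 256} + \sqrt{281} = \frac{1}{134} + \sqrt{281}$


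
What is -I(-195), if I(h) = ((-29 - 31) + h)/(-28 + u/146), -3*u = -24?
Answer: -73/8 ≈ -9.1250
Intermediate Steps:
u = 8 (u = -⅓*(-24) = 8)
I(h) = 73/34 - 73*h/2040 (I(h) = ((-29 - 31) + h)/(-28 + 8/146) = (-60 + h)/(-28 + 8*(1/146)) = (-60 + h)/(-28 + 4/73) = (-60 + h)/(-2040/73) = (-60 + h)*(-73/2040) = 73/34 - 73*h/2040)
-I(-195) = -(73/34 - 73/2040*(-195)) = -(73/34 + 949/136) = -1*73/8 = -73/8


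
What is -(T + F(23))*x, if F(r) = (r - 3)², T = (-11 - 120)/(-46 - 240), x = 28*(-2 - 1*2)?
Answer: 6413736/143 ≈ 44851.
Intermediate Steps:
x = -112 (x = 28*(-2 - 2) = 28*(-4) = -112)
T = 131/286 (T = -131/(-286) = -131*(-1/286) = 131/286 ≈ 0.45804)
F(r) = (-3 + r)²
-(T + F(23))*x = -(131/286 + (-3 + 23)²)*(-112) = -(131/286 + 20²)*(-112) = -(131/286 + 400)*(-112) = -114531*(-112)/286 = -1*(-6413736/143) = 6413736/143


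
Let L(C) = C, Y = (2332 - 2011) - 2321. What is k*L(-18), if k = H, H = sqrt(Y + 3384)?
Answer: -36*sqrt(346) ≈ -669.64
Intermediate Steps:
Y = -2000 (Y = 321 - 2321 = -2000)
H = 2*sqrt(346) (H = sqrt(-2000 + 3384) = sqrt(1384) = 2*sqrt(346) ≈ 37.202)
k = 2*sqrt(346) ≈ 37.202
k*L(-18) = (2*sqrt(346))*(-18) = -36*sqrt(346)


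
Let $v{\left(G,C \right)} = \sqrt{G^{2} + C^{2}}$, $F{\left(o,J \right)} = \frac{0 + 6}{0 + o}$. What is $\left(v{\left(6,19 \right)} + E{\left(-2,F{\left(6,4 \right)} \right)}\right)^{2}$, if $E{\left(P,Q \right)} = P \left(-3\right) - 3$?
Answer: $\left(3 + \sqrt{397}\right)^{2} \approx 525.55$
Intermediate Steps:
$F{\left(o,J \right)} = \frac{6}{o}$
$E{\left(P,Q \right)} = -3 - 3 P$ ($E{\left(P,Q \right)} = - 3 P - 3 = -3 - 3 P$)
$v{\left(G,C \right)} = \sqrt{C^{2} + G^{2}}$
$\left(v{\left(6,19 \right)} + E{\left(-2,F{\left(6,4 \right)} \right)}\right)^{2} = \left(\sqrt{19^{2} + 6^{2}} - -3\right)^{2} = \left(\sqrt{361 + 36} + \left(-3 + 6\right)\right)^{2} = \left(\sqrt{397} + 3\right)^{2} = \left(3 + \sqrt{397}\right)^{2}$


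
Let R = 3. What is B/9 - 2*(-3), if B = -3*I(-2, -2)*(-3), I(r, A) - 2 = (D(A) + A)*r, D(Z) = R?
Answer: 6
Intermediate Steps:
D(Z) = 3
I(r, A) = 2 + r*(3 + A) (I(r, A) = 2 + (3 + A)*r = 2 + r*(3 + A))
B = 0 (B = -3*(2 + 3*(-2) - 2*(-2))*(-3) = -3*(2 - 6 + 4)*(-3) = -3*0*(-3) = 0*(-3) = 0)
B/9 - 2*(-3) = 0/9 - 2*(-3) = 0*(⅑) + 6 = 0 + 6 = 6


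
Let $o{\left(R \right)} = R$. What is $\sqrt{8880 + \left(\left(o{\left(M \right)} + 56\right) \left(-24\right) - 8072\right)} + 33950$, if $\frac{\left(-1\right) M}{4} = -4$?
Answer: $33950 + 2 i \sqrt{230} \approx 33950.0 + 30.332 i$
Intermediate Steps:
$M = 16$ ($M = \left(-4\right) \left(-4\right) = 16$)
$\sqrt{8880 + \left(\left(o{\left(M \right)} + 56\right) \left(-24\right) - 8072\right)} + 33950 = \sqrt{8880 - \left(8072 - \left(16 + 56\right) \left(-24\right)\right)} + 33950 = \sqrt{8880 + \left(72 \left(-24\right) - 8072\right)} + 33950 = \sqrt{8880 - 9800} + 33950 = \sqrt{-920} + 33950 = 2 i \sqrt{230} + 33950 = 33950 + 2 i \sqrt{230}$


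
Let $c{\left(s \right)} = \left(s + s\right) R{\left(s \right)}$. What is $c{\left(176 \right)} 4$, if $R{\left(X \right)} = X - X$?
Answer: $0$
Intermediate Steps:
$R{\left(X \right)} = 0$
$c{\left(s \right)} = 0$ ($c{\left(s \right)} = \left(s + s\right) 0 = 2 s 0 = 0$)
$c{\left(176 \right)} 4 = 0 \cdot 4 = 0$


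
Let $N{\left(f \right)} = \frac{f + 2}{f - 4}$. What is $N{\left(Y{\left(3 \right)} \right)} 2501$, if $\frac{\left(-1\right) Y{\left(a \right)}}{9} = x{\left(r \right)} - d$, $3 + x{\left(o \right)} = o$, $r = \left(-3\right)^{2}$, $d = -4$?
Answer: $\frac{110044}{47} \approx 2341.4$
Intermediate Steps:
$r = 9$
$x{\left(o \right)} = -3 + o$
$Y{\left(a \right)} = -90$ ($Y{\left(a \right)} = - 9 \left(\left(-3 + 9\right) - -4\right) = - 9 \left(6 + 4\right) = \left(-9\right) 10 = -90$)
$N{\left(f \right)} = \frac{2 + f}{-4 + f}$
$N{\left(Y{\left(3 \right)} \right)} 2501 = \frac{2 - 90}{-4 - 90} \cdot 2501 = \frac{1}{-94} \left(-88\right) 2501 = \left(- \frac{1}{94}\right) \left(-88\right) 2501 = \frac{44}{47} \cdot 2501 = \frac{110044}{47}$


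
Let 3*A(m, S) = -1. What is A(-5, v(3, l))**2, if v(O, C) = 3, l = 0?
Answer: 1/9 ≈ 0.11111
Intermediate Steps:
A(m, S) = -1/3 (A(m, S) = (1/3)*(-1) = -1/3)
A(-5, v(3, l))**2 = (-1/3)**2 = 1/9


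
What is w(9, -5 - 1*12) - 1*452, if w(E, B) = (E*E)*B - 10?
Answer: -1839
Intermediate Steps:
w(E, B) = -10 + B*E² (w(E, B) = E²*B - 10 = B*E² - 10 = -10 + B*E²)
w(9, -5 - 1*12) - 1*452 = (-10 + (-5 - 1*12)*9²) - 1*452 = (-10 + (-5 - 12)*81) - 452 = (-10 - 17*81) - 452 = (-10 - 1377) - 452 = -1387 - 452 = -1839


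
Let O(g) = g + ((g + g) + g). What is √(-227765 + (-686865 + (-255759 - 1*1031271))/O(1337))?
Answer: I*√33290238995/382 ≈ 477.63*I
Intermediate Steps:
O(g) = 4*g (O(g) = g + (2*g + g) = g + 3*g = 4*g)
√(-227765 + (-686865 + (-255759 - 1*1031271))/O(1337)) = √(-227765 + (-686865 + (-255759 - 1*1031271))/((4*1337))) = √(-227765 + (-686865 + (-255759 - 1031271))/5348) = √(-227765 + (-686865 - 1287030)*(1/5348)) = √(-227765 - 1973895*1/5348) = √(-227765 - 281985/764) = √(-174294445/764) = I*√33290238995/382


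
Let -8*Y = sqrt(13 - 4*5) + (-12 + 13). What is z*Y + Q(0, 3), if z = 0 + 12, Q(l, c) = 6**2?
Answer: 69/2 - 3*I*sqrt(7)/2 ≈ 34.5 - 3.9686*I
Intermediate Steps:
Q(l, c) = 36
Y = -1/8 - I*sqrt(7)/8 (Y = -(sqrt(13 - 4*5) + (-12 + 13))/8 = -(sqrt(13 - 20) + 1)/8 = -(sqrt(-7) + 1)/8 = -(I*sqrt(7) + 1)/8 = -(1 + I*sqrt(7))/8 = -1/8 - I*sqrt(7)/8 ≈ -0.125 - 0.33072*I)
z = 12
z*Y + Q(0, 3) = 12*(-1/8 - I*sqrt(7)/8) + 36 = (-3/2 - 3*I*sqrt(7)/2) + 36 = 69/2 - 3*I*sqrt(7)/2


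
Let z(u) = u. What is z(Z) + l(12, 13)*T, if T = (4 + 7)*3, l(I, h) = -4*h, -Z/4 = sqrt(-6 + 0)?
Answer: -1716 - 4*I*sqrt(6) ≈ -1716.0 - 9.798*I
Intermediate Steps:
Z = -4*I*sqrt(6) (Z = -4*sqrt(-6 + 0) = -4*I*sqrt(6) ≈ -9.798*I)
T = 33 (T = 11*3 = 33)
z(Z) + l(12, 13)*T = -4*I*sqrt(6) - 4*13*33 = -4*I*sqrt(6) - 52*33 = -4*I*sqrt(6) - 1716 = -1716 - 4*I*sqrt(6)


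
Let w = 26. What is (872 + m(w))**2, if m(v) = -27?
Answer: 714025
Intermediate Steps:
(872 + m(w))**2 = (872 - 27)**2 = 845**2 = 714025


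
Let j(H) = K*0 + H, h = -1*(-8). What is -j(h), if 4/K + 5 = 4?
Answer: -8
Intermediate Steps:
h = 8
K = -4 (K = 4/(-5 + 4) = 4/(-1) = 4*(-1) = -4)
j(H) = H (j(H) = -4*0 + H = 0 + H = H)
-j(h) = -1*8 = -8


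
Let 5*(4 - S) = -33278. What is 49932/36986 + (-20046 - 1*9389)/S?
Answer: -1890389407/615779914 ≈ -3.0699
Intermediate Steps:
S = 33298/5 (S = 4 - ⅕*(-33278) = 4 + 33278/5 = 33298/5 ≈ 6659.6)
49932/36986 + (-20046 - 1*9389)/S = 49932/36986 + (-20046 - 1*9389)/(33298/5) = 49932*(1/36986) + (-20046 - 9389)*(5/33298) = 24966/18493 - 29435*5/33298 = 24966/18493 - 147175/33298 = -1890389407/615779914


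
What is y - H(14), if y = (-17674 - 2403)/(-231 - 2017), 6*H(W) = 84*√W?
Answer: 20077/2248 - 14*√14 ≈ -43.452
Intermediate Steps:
H(W) = 14*√W (H(W) = (84*√W)/6 = 14*√W)
y = 20077/2248 (y = -20077/(-2248) = -20077*(-1/2248) = 20077/2248 ≈ 8.9310)
y - H(14) = 20077/2248 - 14*√14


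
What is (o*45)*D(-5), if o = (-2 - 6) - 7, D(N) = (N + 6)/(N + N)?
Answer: 135/2 ≈ 67.500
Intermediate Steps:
D(N) = (6 + N)/(2*N) (D(N) = (6 + N)/((2*N)) = (6 + N)*(1/(2*N)) = (6 + N)/(2*N))
o = -15 (o = -8 - 7 = -15)
(o*45)*D(-5) = (-15*45)*((½)*(6 - 5)/(-5)) = -675*(-1)/(2*5) = -675*(-⅒) = 135/2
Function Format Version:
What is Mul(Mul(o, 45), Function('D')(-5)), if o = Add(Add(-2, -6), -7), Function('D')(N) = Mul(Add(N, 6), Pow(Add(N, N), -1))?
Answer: Rational(135, 2) ≈ 67.500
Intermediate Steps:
Function('D')(N) = Mul(Rational(1, 2), Pow(N, -1), Add(6, N)) (Function('D')(N) = Mul(Add(6, N), Pow(Mul(2, N), -1)) = Mul(Add(6, N), Mul(Rational(1, 2), Pow(N, -1))) = Mul(Rational(1, 2), Pow(N, -1), Add(6, N)))
o = -15 (o = Add(-8, -7) = -15)
Mul(Mul(o, 45), Function('D')(-5)) = Mul(Mul(-15, 45), Mul(Rational(1, 2), Pow(-5, -1), Add(6, -5))) = Mul(-675, Mul(Rational(1, 2), Rational(-1, 5), 1)) = Mul(-675, Rational(-1, 10)) = Rational(135, 2)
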